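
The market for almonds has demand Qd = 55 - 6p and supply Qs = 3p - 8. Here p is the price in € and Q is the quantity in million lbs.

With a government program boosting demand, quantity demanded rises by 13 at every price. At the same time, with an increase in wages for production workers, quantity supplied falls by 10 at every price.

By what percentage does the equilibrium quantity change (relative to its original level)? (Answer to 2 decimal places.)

-17.95

Original equilibrium: 55 - 6p = 3p - 8 gives 63 = 9p, so p = 7 and Q = 13.
After the shift, demand is Qd = 68 - 6p and supply is Qs = 3p - 18.
New equilibrium: 68 - 6p = 3p - 18 ⇒ 86 = 9p ⇒ p = 86/9 ≈ 9.5556, Q = 32/3 ≈ 10.6667.
%ΔQ = (10.6667 − 13) / 13 × 100 = -17.95%.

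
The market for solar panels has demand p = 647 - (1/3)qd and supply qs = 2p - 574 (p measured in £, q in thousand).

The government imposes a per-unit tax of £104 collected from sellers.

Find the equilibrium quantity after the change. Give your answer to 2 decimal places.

307.20

Initially, 1941 - 3p = 2p - 574, so 2515 = 5p and p = 503, q = 432.
Since sellers keep the price net of the tax, the effective supply curve becomes qs = 2p - 782.
Setting them equal: 1941 - 3p = 2p - 782 → 2723 = 5p, so p = 544.6 and q = 307.2.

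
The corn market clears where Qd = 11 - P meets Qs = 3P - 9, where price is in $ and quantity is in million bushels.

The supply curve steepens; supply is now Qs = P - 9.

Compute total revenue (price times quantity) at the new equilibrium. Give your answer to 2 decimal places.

10.00

Initially, 11 - P = 3P - 9, so 20 = 4P and P = 5, Q = 6.
After the shift, demand is Qd = 11 - P and supply is Qs = P - 9.
Clearing the new market: 11 - P = P - 9, so P = 10 and Q = 1.
New expenditure = 10 × 1 = 10.00.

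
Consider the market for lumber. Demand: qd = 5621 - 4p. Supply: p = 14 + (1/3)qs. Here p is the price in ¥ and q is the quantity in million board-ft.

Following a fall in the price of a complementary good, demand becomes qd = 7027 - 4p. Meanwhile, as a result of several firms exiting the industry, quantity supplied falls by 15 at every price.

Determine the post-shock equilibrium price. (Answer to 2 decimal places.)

Initially, 5621 - 4p = 3p - 42, so 5663 = 7p and p = 809, q = 2385.
After the shift, demand is qd = 7027 - 4p and supply is qs = 3p - 57.
Equate the new curves: 7027 - 4p = 3p - 57, giving 7084 = 7p, p = 1012, q = 2979.

1012.00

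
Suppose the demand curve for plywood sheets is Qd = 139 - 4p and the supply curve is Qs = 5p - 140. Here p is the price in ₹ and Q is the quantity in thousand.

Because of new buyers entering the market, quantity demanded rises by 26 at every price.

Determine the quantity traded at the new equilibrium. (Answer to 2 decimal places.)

29.44

Initially, 139 - 4p = 5p - 140, so 279 = 9p and p = 31, Q = 15.
The new curves are Qd = 165 - 4p (demand) and Qs = 5p - 140 (supply).
New equilibrium: 165 - 4p = 5p - 140 ⇒ 305 = 9p ⇒ p = 305/9 ≈ 33.8889, Q = 265/9 ≈ 29.4444.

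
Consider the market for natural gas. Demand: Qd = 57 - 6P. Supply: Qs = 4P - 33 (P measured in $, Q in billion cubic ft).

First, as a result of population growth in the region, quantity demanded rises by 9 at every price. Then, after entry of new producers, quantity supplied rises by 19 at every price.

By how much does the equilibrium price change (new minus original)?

Solve the original market: 57 - 6P = 4P - 33, hence P = 9 and Q = 3.
The shock moves the curves to Qd = 66 - 6P and Qs = 4P - 14.
Equate the new curves: 66 - 6P = 4P - 14, giving 80 = 10P, P = 8, Q = 18.
ΔP = 8 − 9 = -1.

-1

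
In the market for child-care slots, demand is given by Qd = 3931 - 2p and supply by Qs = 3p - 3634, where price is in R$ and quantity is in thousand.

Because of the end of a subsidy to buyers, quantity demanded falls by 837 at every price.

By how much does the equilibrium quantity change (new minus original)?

Solve the original market: 3931 - 2p = 3p - 3634, hence p = 1513 and Q = 905.
The shock moves the curves to Qd = 3094 - 2p and Qs = 3p - 3634.
New equilibrium: 3094 - 2p = 3p - 3634 ⇒ 6728 = 5p ⇒ p = 1345.6, Q = 402.8.
ΔQ = 402.8 − 905 = -502.2.

-502.2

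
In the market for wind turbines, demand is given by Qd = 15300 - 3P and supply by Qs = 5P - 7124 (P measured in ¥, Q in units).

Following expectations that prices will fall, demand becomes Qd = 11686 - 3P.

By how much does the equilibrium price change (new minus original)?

-451.75

Original equilibrium: 15300 - 3P = 5P - 7124 gives 22424 = 8P, so P = 2803 and Q = 6891.
With the change applied: demand Qd = 11686 - 3P, supply Qs = 5P - 7124.
Setting them equal: 11686 - 3P = 5P - 7124 → 18810 = 8P, so P = 2351.25 and Q = 4632.25.
ΔP = 2351.25 − 2803 = -451.75.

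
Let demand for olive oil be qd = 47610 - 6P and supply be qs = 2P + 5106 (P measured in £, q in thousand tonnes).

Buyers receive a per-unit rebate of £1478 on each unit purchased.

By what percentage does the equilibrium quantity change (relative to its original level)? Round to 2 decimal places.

+14.09

Original equilibrium: 47610 - 6P = 2P + 5106 gives 42504 = 8P, so P = 5313 and q = 15732.
Since buyers' out-of-pocket price is the market price minus the rebate, the effective demand curve becomes qd = 56478 - 6P.
Setting them equal: 56478 - 6P = 2P + 5106 → 51372 = 8P, so P = 6421.5 and q = 17949.
%Δq = (17949 − 15732) / 15732 × 100 = +14.09%.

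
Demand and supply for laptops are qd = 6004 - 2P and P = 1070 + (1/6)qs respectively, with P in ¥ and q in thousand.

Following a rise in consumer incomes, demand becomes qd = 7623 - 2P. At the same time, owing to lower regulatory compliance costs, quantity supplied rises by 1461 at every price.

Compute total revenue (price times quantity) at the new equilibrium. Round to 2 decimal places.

7041988.13

Original equilibrium: 6004 - 2P = 6P - 6420 gives 12424 = 8P, so P = 1553 and q = 2898.
With the change applied: demand qd = 7623 - 2P, supply qs = 6P - 4959.
Equate the new curves: 7623 - 2P = 6P - 4959, giving 12582 = 8P, P = 1572.75, q = 4477.5.
New expenditure = 1572.75 × 4477.5 = 7041988.13.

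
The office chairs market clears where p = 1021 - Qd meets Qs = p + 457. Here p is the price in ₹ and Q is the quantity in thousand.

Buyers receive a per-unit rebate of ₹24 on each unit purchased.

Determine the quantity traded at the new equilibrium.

Before the shock: 1021 - p = p + 457 ⇒ 564 = 2p ⇒ p = 282, Q = 739.
Since buyers' out-of-pocket price is the market price minus the rebate, the effective demand curve becomes Qd = 1045 - p.
Equate the new curves: 1045 - p = p + 457, giving 588 = 2p, p = 294, Q = 751.

751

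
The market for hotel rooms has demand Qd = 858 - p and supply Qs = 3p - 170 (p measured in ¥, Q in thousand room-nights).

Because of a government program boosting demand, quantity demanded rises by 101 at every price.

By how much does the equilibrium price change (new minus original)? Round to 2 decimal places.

Original equilibrium: 858 - p = 3p - 170 gives 1028 = 4p, so p = 257 and Q = 601.
With the change applied: demand Qd = 959 - p, supply Qs = 3p - 170.
Setting them equal: 959 - p = 3p - 170 → 1129 = 4p, so p = 282.25 and Q = 676.75.
Δp = 282.25 − 257 = +25.25.

+25.25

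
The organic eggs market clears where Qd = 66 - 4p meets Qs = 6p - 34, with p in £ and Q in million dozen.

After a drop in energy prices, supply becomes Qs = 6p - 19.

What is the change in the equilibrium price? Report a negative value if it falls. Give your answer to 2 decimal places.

Solve the original market: 66 - 4p = 6p - 34, hence p = 10 and Q = 26.
After the shift, demand is Qd = 66 - 4p and supply is Qs = 6p - 19.
Clearing the new market: 66 - 4p = 6p - 19, so p = 8.5 and Q = 32.
Δp = 8.5 − 10 = -1.50.

-1.50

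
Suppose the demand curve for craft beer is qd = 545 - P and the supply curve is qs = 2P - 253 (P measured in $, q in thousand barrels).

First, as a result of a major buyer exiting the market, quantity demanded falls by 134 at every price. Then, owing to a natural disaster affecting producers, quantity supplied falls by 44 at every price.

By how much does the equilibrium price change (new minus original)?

-30

Original equilibrium: 545 - P = 2P - 253 gives 798 = 3P, so P = 266 and q = 279.
The shock moves the curves to qd = 411 - P and qs = 2P - 297.
Clearing the new market: 411 - P = 2P - 297, so P = 236 and q = 175.
ΔP = 236 − 266 = -30.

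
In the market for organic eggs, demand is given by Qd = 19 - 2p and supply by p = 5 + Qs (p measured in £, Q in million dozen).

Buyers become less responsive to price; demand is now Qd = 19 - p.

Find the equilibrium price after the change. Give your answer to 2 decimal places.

Before the shock: 19 - 2p = p - 5 ⇒ 24 = 3p ⇒ p = 8, Q = 3.
After the shift, demand is Qd = 19 - p and supply is Qs = p - 5.
Equate the new curves: 19 - p = p - 5, giving 24 = 2p, p = 12, Q = 7.

12.00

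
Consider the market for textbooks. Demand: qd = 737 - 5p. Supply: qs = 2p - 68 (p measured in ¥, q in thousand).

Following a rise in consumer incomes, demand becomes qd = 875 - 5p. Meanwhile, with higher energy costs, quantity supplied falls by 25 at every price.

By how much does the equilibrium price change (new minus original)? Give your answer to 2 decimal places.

+23.29

Initially, 737 - 5p = 2p - 68, so 805 = 7p and p = 115, q = 162.
After the shift, demand is qd = 875 - 5p and supply is qs = 2p - 93.
Equate the new curves: 875 - 5p = 2p - 93, giving 968 = 7p, p = 968/7 ≈ 138.2857, q = 1285/7 ≈ 183.5714.
Δp = 138.2857 − 115 = +23.29.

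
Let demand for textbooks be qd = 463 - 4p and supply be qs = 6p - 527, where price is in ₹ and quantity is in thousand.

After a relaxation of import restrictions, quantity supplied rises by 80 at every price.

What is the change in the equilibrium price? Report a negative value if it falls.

Initially, 463 - 4p = 6p - 527, so 990 = 10p and p = 99, q = 67.
After the shift, demand is qd = 463 - 4p and supply is qs = 6p - 447.
New equilibrium: 463 - 4p = 6p - 447 ⇒ 910 = 10p ⇒ p = 91, q = 99.
Δp = 91 − 99 = -8.

-8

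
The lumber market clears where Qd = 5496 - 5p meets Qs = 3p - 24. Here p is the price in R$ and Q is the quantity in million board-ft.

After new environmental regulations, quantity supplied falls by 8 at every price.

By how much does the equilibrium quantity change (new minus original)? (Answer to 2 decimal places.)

Solve the original market: 5496 - 5p = 3p - 24, hence p = 690 and Q = 2046.
The new curves are Qd = 5496 - 5p (demand) and Qs = 3p - 32 (supply).
New equilibrium: 5496 - 5p = 3p - 32 ⇒ 5528 = 8p ⇒ p = 691, Q = 2041.
ΔQ = 2041 − 2046 = -5.00.

-5.00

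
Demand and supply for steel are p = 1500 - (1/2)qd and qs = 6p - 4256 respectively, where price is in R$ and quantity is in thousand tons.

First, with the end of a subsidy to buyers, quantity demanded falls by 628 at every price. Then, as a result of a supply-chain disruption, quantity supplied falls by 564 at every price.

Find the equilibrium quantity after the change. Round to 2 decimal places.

Solve the original market: 3000 - 2p = 6p - 4256, hence p = 907 and q = 1186.
The new curves are qd = 2372 - 2p (demand) and qs = 6p - 4820 (supply).
Clearing the new market: 2372 - 2p = 6p - 4820, so p = 899 and q = 574.

574.00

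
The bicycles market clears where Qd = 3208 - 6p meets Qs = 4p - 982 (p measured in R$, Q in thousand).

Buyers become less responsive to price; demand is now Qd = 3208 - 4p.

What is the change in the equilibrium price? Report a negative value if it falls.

Initially, 3208 - 6p = 4p - 982, so 4190 = 10p and p = 419, Q = 694.
The new curves are Qd = 3208 - 4p (demand) and Qs = 4p - 982 (supply).
Setting them equal: 3208 - 4p = 4p - 982 → 4190 = 8p, so p = 523.75 and Q = 1113.
Δp = 523.75 − 419 = +104.75.

+104.75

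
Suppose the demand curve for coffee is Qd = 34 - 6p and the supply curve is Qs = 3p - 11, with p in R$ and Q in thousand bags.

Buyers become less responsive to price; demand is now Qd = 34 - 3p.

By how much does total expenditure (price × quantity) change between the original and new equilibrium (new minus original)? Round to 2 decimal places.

Solve the original market: 34 - 6p = 3p - 11, hence p = 5 and Q = 4.
The new curves are Qd = 34 - 3p (demand) and Qs = 3p - 11 (supply).
Equate the new curves: 34 - 3p = 3p - 11, giving 45 = 6p, p = 7.5, Q = 11.5.
Expenditure moves from 5×4 = 20 to 7.5×11.5 = 86.25; change = +66.25.

+66.25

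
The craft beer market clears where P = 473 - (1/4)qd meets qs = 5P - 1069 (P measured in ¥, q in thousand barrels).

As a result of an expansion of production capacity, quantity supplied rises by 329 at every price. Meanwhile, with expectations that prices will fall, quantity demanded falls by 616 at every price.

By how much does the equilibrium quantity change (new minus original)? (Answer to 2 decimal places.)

-196.00

Initially, 1892 - 4P = 5P - 1069, so 2961 = 9P and P = 329, q = 576.
The new curves are qd = 1276 - 4P (demand) and qs = 5P - 740 (supply).
Equate the new curves: 1276 - 4P = 5P - 740, giving 2016 = 9P, P = 224, q = 380.
Δq = 380 − 576 = -196.00.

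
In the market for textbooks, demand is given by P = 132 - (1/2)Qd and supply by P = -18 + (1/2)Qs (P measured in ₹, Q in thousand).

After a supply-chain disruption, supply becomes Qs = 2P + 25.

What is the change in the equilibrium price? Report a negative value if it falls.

+2.75

Initially, 264 - 2P = 2P + 36, so 228 = 4P and P = 57, Q = 150.
After the shift, demand is Qd = 264 - 2P and supply is Qs = 2P + 25.
Clearing the new market: 264 - 2P = 2P + 25, so P = 59.75 and Q = 144.5.
ΔP = 59.75 − 57 = +2.75.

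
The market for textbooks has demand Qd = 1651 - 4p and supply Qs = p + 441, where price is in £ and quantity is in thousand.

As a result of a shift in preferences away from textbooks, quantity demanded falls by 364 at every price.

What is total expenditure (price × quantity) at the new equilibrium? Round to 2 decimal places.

Before the shock: 1651 - 4p = p + 441 ⇒ 1210 = 5p ⇒ p = 242, Q = 683.
With the change applied: demand Qd = 1287 - 4p, supply Qs = p + 441.
Clearing the new market: 1287 - 4p = p + 441, so p = 169.2 and Q = 610.2.
New expenditure = 169.2 × 610.2 = 103245.84.

103245.84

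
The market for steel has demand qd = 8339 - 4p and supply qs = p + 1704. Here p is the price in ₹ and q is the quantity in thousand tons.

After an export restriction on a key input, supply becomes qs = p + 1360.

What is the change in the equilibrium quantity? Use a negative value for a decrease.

-275.2

Initially, 8339 - 4p = p + 1704, so 6635 = 5p and p = 1327, q = 3031.
The new curves are qd = 8339 - 4p (demand) and qs = p + 1360 (supply).
Clearing the new market: 8339 - 4p = p + 1360, so p = 1395.8 and q = 2755.8.
Δq = 2755.8 − 3031 = -275.2.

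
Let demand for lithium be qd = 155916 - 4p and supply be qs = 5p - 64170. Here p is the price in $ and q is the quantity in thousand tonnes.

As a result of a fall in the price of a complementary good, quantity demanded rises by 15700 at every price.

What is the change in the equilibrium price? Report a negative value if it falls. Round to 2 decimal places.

+1744.44

Before the shock: 155916 - 4p = 5p - 64170 ⇒ 220086 = 9p ⇒ p = 24454, q = 58100.
After the shift, demand is qd = 171616 - 4p and supply is qs = 5p - 64170.
Clearing the new market: 171616 - 4p = 5p - 64170, so p = 235786/9 ≈ 26198.4444 and q = 601400/9 ≈ 66822.2222.
Δp = 26198.4444 − 24454 = +1744.44.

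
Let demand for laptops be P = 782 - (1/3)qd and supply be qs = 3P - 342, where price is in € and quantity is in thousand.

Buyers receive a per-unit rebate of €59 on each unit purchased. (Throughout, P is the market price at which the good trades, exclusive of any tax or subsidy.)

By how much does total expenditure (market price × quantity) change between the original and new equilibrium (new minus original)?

+71817.75

Solve the original market: 2346 - 3P = 3P - 342, hence P = 448 and q = 1002.
Since buyers' out-of-pocket price is the market price minus the rebate, the effective demand curve becomes qd = 2523 - 3P.
Setting them equal: 2523 - 3P = 3P - 342 → 2865 = 6P, so P = 477.5 and q = 1090.5.
Expenditure moves from 448×1002 = 448896 to 477.5×1090.5 = 520713.75; change = +71817.75.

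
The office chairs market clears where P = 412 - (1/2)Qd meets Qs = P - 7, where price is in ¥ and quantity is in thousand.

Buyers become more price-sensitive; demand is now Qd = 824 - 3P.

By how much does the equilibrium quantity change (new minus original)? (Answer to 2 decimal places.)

-69.25

Solve the original market: 824 - 2P = P - 7, hence P = 277 and Q = 270.
The shock moves the curves to Qd = 824 - 3P and Qs = P - 7.
Equate the new curves: 824 - 3P = P - 7, giving 831 = 4P, P = 207.75, Q = 200.75.
ΔQ = 200.75 − 270 = -69.25.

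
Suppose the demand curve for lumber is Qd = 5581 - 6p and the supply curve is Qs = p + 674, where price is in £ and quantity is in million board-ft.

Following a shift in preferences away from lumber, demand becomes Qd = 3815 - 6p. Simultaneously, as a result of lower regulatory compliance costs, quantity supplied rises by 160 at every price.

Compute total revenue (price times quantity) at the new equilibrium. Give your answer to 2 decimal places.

536519.16

Original equilibrium: 5581 - 6p = p + 674 gives 4907 = 7p, so p = 701 and Q = 1375.
After the shift, demand is Qd = 3815 - 6p and supply is Qs = p + 834.
Clearing the new market: 3815 - 6p = p + 834, so p = 2981/7 ≈ 425.8571 and Q = 8819/7 ≈ 1259.8571.
New expenditure = 425.8571 × 1259.8571 = 536519.16.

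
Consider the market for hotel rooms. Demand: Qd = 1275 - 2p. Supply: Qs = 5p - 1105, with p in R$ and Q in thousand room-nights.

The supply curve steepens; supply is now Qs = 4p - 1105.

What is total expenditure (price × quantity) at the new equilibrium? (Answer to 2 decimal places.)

Before the shock: 1275 - 2p = 5p - 1105 ⇒ 2380 = 7p ⇒ p = 340, Q = 595.
The shock moves the curves to Qd = 1275 - 2p and Qs = 4p - 1105.
New equilibrium: 1275 - 2p = 4p - 1105 ⇒ 2380 = 6p ⇒ p = 1190/3 ≈ 396.6667, Q = 1445/3 ≈ 481.6667.
New expenditure = 396.6667 × 481.6667 = 191061.11.

191061.11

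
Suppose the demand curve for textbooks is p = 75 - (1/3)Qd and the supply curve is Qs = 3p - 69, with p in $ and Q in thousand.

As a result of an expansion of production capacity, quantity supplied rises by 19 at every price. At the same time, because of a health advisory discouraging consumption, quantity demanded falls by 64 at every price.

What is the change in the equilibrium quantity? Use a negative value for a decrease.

Before the shock: 225 - 3p = 3p - 69 ⇒ 294 = 6p ⇒ p = 49, Q = 78.
The new curves are Qd = 161 - 3p (demand) and Qs = 3p - 50 (supply).
Equate the new curves: 161 - 3p = 3p - 50, giving 211 = 6p, p = 211/6 ≈ 35.1667, Q = 55.5.
ΔQ = 55.5 − 78 = -22.5.

-22.5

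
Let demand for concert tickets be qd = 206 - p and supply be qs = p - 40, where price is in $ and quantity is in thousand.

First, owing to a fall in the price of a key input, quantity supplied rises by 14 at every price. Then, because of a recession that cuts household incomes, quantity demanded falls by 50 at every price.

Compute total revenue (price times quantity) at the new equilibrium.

5915

Initially, 206 - p = p - 40, so 246 = 2p and p = 123, q = 83.
With the change applied: demand qd = 156 - p, supply qs = p - 26.
New equilibrium: 156 - p = p - 26 ⇒ 182 = 2p ⇒ p = 91, q = 65.
New expenditure = 91 × 65 = 5915.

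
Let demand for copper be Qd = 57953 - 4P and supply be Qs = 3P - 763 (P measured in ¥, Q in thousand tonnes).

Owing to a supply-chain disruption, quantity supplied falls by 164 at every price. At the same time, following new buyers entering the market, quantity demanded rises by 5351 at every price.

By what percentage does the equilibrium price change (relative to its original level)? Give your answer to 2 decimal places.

Before the shock: 57953 - 4P = 3P - 763 ⇒ 58716 = 7P ⇒ P = 8388, Q = 24401.
With the change applied: demand Qd = 63304 - 4P, supply Qs = 3P - 927.
Setting them equal: 63304 - 4P = 3P - 927 → 64231 = 7P, so P = 64231/7 ≈ 9175.8571 and Q = 186204/7 ≈ 26600.5714.
%ΔP = (9175.8571 − 8388) / 8388 × 100 = +9.39%.

+9.39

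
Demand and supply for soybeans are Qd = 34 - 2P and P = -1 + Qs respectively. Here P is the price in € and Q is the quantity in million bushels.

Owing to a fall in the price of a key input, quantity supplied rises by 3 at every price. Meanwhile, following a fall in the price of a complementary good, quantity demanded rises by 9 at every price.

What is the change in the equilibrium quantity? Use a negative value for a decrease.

Initially, 34 - 2P = P + 1, so 33 = 3P and P = 11, Q = 12.
After the shift, demand is Qd = 43 - 2P and supply is Qs = P + 4.
Equate the new curves: 43 - 2P = P + 4, giving 39 = 3P, P = 13, Q = 17.
ΔQ = 17 − 12 = +5.

+5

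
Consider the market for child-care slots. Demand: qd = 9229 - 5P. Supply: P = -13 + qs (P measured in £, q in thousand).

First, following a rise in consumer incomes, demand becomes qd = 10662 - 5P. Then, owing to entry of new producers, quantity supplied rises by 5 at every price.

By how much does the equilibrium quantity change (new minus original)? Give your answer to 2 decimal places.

+243.00

Solve the original market: 9229 - 5P = P + 13, hence P = 1536 and q = 1549.
After the shift, demand is qd = 10662 - 5P and supply is qs = P + 18.
Clearing the new market: 10662 - 5P = P + 18, so P = 1774 and q = 1792.
Δq = 1792 − 1549 = +243.00.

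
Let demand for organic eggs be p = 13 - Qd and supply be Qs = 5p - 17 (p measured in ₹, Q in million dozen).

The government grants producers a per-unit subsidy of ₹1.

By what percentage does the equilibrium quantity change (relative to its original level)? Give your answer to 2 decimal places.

Solve the original market: 13 - p = 5p - 17, hence p = 5 and Q = 8.
Since sellers receive the price plus the subsidy, the effective supply curve becomes Qs = 5p - 12.
Clearing the new market: 13 - p = 5p - 12, so p = 25/6 ≈ 4.1667 and Q = 53/6 ≈ 8.8333.
%ΔQ = (8.8333 − 8) / 8 × 100 = +10.42%.

+10.42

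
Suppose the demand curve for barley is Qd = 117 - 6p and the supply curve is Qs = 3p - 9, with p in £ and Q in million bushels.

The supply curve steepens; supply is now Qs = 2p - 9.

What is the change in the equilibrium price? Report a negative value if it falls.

Initially, 117 - 6p = 3p - 9, so 126 = 9p and p = 14, Q = 33.
With the change applied: demand Qd = 117 - 6p, supply Qs = 2p - 9.
Clearing the new market: 117 - 6p = 2p - 9, so p = 15.75 and Q = 22.5.
Δp = 15.75 − 14 = +1.75.

+1.75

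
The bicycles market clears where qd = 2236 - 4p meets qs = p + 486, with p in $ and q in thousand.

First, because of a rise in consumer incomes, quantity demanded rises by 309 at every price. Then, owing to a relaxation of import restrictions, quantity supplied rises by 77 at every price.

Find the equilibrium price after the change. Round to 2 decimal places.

396.40

Original equilibrium: 2236 - 4p = p + 486 gives 1750 = 5p, so p = 350 and q = 836.
After the shift, demand is qd = 2545 - 4p and supply is qs = p + 563.
Setting them equal: 2545 - 4p = p + 563 → 1982 = 5p, so p = 396.4 and q = 959.4.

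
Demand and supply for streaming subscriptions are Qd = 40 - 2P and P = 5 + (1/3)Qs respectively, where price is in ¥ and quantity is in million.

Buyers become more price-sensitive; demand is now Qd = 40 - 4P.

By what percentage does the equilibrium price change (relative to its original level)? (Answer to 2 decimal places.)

-28.57

Before the shock: 40 - 2P = 3P - 15 ⇒ 55 = 5P ⇒ P = 11, Q = 18.
With the change applied: demand Qd = 40 - 4P, supply Qs = 3P - 15.
Clearing the new market: 40 - 4P = 3P - 15, so P = 55/7 ≈ 7.8571 and Q = 60/7 ≈ 8.5714.
%ΔP = (7.8571 − 11) / 11 × 100 = -28.57%.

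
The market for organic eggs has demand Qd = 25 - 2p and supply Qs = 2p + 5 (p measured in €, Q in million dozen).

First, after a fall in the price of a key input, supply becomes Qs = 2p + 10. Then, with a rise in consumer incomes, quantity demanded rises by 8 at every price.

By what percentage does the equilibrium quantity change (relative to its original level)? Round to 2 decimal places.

Solve the original market: 25 - 2p = 2p + 5, hence p = 5 and Q = 15.
With the change applied: demand Qd = 33 - 2p, supply Qs = 2p + 10.
Equate the new curves: 33 - 2p = 2p + 10, giving 23 = 4p, p = 5.75, Q = 21.5.
%ΔQ = (21.5 − 15) / 15 × 100 = +43.33%.

+43.33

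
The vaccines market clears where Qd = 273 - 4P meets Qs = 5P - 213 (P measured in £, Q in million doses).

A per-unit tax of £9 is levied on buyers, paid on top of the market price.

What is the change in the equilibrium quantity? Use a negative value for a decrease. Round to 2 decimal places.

-20.00

Solve the original market: 273 - 4P = 5P - 213, hence P = 54 and Q = 57.
Since buyers pay the price plus the tax, the effective demand curve becomes Qd = 237 - 4P.
Setting them equal: 237 - 4P = 5P - 213 → 450 = 9P, so P = 50 and Q = 37.
ΔQ = 37 − 57 = -20.00.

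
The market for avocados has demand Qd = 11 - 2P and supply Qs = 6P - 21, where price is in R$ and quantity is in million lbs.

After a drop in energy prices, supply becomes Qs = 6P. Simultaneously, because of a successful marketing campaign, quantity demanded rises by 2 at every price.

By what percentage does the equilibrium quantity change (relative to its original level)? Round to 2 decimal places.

Initially, 11 - 2P = 6P - 21, so 32 = 8P and P = 4, Q = 3.
The new curves are Qd = 13 - 2P (demand) and Qs = 6P (supply).
Clearing the new market: 13 - 2P = 6P, so P = 1.625 and Q = 9.75.
%ΔQ = (9.75 − 3) / 3 × 100 = +225.00%.

+225.00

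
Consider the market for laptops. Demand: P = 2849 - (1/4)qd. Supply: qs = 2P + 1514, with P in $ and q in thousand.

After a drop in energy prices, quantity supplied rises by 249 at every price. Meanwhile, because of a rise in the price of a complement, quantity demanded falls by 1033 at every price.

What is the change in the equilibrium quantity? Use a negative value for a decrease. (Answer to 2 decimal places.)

-178.33

Initially, 11396 - 4P = 2P + 1514, so 9882 = 6P and P = 1647, q = 4808.
After the shift, demand is qd = 10363 - 4P and supply is qs = 2P + 1763.
Equate the new curves: 10363 - 4P = 2P + 1763, giving 8600 = 6P, P = 4300/3 ≈ 1433.3333, q = 13889/3 ≈ 4629.6667.
Δq = 4629.6667 − 4808 = -178.33.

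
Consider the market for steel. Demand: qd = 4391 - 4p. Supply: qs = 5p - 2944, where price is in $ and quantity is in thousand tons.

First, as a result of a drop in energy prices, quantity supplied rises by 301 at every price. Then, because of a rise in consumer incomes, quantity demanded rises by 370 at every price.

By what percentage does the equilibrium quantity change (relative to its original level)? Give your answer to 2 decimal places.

Initially, 4391 - 4p = 5p - 2944, so 7335 = 9p and p = 815, q = 1131.
The new curves are qd = 4761 - 4p (demand) and qs = 5p - 2643 (supply).
Setting them equal: 4761 - 4p = 5p - 2643 → 7404 = 9p, so p = 2468/3 ≈ 822.6667 and q = 4411/3 ≈ 1470.3333.
%Δq = (1470.3333 − 1131) / 1131 × 100 = +30.00%.

+30.00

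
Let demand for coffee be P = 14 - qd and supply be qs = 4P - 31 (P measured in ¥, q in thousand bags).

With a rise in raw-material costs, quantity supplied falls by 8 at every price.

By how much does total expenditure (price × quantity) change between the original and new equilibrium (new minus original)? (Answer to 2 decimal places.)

Original equilibrium: 14 - P = 4P - 31 gives 45 = 5P, so P = 9 and q = 5.
The new curves are qd = 14 - P (demand) and qs = 4P - 39 (supply).
New equilibrium: 14 - P = 4P - 39 ⇒ 53 = 5P ⇒ P = 10.6, q = 3.4.
Expenditure moves from 9×5 = 45 to 10.6×3.4 = 36.04; change = -8.96.

-8.96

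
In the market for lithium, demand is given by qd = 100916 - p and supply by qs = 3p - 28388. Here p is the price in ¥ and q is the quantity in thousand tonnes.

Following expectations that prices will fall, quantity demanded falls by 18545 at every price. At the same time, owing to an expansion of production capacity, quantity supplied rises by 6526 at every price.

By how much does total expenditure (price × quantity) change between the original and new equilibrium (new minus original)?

Original equilibrium: 100916 - p = 3p - 28388 gives 129304 = 4p, so p = 32326 and q = 68590.
The new curves are qd = 82371 - p (demand) and qs = 3p - 21862 (supply).
Clearing the new market: 82371 - p = 3p - 21862, so p = 26058.25 and q = 56312.75.
Expenditure moves from 32326×68590 = 2217240340 to 26058.25×56312.75 = 1467411717.6875; change = -749828622.3125.

-749828622.3125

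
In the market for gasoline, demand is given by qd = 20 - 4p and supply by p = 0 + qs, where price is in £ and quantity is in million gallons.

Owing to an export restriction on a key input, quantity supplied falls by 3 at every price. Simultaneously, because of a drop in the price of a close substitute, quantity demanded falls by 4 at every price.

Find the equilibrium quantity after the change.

Solve the original market: 20 - 4p = p, hence p = 4 and q = 4.
After the shift, demand is qd = 16 - 4p and supply is qs = p - 3.
Equate the new curves: 16 - 4p = p - 3, giving 19 = 5p, p = 3.8, q = 0.8.

0.8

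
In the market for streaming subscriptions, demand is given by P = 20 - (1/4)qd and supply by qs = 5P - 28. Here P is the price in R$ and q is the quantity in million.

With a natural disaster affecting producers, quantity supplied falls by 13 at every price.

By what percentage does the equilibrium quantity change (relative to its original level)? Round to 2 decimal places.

-18.06

Initially, 80 - 4P = 5P - 28, so 108 = 9P and P = 12, q = 32.
After the shift, demand is qd = 80 - 4P and supply is qs = 5P - 41.
Equate the new curves: 80 - 4P = 5P - 41, giving 121 = 9P, P = 121/9 ≈ 13.4444, q = 236/9 ≈ 26.2222.
%Δq = (26.2222 − 32) / 32 × 100 = -18.06%.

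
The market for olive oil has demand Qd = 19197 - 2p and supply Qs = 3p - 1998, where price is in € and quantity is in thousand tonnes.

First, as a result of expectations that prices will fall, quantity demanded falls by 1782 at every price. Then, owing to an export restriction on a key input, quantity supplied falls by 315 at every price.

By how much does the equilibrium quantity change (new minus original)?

Original equilibrium: 19197 - 2p = 3p - 1998 gives 21195 = 5p, so p = 4239 and Q = 10719.
With the change applied: demand Qd = 17415 - 2p, supply Qs = 3p - 2313.
Setting them equal: 17415 - 2p = 3p - 2313 → 19728 = 5p, so p = 3945.6 and Q = 9523.8.
ΔQ = 9523.8 − 10719 = -1195.2.

-1195.2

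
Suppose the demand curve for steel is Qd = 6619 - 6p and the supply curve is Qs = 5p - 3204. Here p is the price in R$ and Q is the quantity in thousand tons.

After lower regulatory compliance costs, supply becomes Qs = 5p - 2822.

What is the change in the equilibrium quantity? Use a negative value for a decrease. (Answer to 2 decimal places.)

+208.36

Before the shock: 6619 - 6p = 5p - 3204 ⇒ 9823 = 11p ⇒ p = 893, Q = 1261.
After the shift, demand is Qd = 6619 - 6p and supply is Qs = 5p - 2822.
Setting them equal: 6619 - 6p = 5p - 2822 → 9441 = 11p, so p = 9441/11 ≈ 858.2727 and Q = 16163/11 ≈ 1469.3636.
ΔQ = 1469.3636 − 1261 = +208.36.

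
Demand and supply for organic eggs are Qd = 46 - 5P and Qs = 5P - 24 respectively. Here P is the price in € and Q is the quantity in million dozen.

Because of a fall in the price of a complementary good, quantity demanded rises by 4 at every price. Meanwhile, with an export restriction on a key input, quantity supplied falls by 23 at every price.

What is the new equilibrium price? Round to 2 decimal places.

Original equilibrium: 46 - 5P = 5P - 24 gives 70 = 10P, so P = 7 and Q = 11.
The shock moves the curves to Qd = 50 - 5P and Qs = 5P - 47.
Equate the new curves: 50 - 5P = 5P - 47, giving 97 = 10P, P = 9.7, Q = 1.5.

9.70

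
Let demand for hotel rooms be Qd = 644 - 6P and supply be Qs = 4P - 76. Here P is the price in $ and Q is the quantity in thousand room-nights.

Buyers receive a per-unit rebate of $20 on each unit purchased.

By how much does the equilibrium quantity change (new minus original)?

Original equilibrium: 644 - 6P = 4P - 76 gives 720 = 10P, so P = 72 and Q = 212.
Since buyers' out-of-pocket price is the market price minus the rebate, the effective demand curve becomes Qd = 764 - 6P.
Clearing the new market: 764 - 6P = 4P - 76, so P = 84 and Q = 260.
ΔQ = 260 − 212 = +48.

+48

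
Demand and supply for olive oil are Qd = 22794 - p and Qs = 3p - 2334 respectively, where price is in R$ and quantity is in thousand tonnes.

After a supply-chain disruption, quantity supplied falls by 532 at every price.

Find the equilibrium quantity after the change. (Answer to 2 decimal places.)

16379.00

Before the shock: 22794 - p = 3p - 2334 ⇒ 25128 = 4p ⇒ p = 6282, Q = 16512.
The new curves are Qd = 22794 - p (demand) and Qs = 3p - 2866 (supply).
Clearing the new market: 22794 - p = 3p - 2866, so p = 6415 and Q = 16379.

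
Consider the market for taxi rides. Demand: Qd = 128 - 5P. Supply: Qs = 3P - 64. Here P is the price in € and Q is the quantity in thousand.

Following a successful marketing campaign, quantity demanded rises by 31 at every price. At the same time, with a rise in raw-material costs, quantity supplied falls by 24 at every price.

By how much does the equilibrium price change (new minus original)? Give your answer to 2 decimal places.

Solve the original market: 128 - 5P = 3P - 64, hence P = 24 and Q = 8.
The new curves are Qd = 159 - 5P (demand) and Qs = 3P - 88 (supply).
New equilibrium: 159 - 5P = 3P - 88 ⇒ 247 = 8P ⇒ P = 30.875, Q = 4.625.
ΔP = 30.875 − 24 = +6.88.

+6.88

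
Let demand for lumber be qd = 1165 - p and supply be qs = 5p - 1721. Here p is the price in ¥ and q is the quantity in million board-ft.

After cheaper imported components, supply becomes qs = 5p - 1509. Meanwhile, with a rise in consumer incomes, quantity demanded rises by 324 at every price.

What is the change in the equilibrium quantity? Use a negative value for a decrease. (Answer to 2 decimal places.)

Initially, 1165 - p = 5p - 1721, so 2886 = 6p and p = 481, q = 684.
With the change applied: demand qd = 1489 - p, supply qs = 5p - 1509.
Setting them equal: 1489 - p = 5p - 1509 → 2998 = 6p, so p = 1499/3 ≈ 499.6667 and q = 2968/3 ≈ 989.3333.
Δq = 989.3333 − 684 = +305.33.

+305.33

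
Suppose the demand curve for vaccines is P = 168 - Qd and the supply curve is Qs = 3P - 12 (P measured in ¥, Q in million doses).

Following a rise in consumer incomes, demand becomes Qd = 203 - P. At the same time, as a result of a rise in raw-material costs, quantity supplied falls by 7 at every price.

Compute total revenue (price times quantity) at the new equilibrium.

8186.25

Original equilibrium: 168 - P = 3P - 12 gives 180 = 4P, so P = 45 and Q = 123.
With the change applied: demand Qd = 203 - P, supply Qs = 3P - 19.
New equilibrium: 203 - P = 3P - 19 ⇒ 222 = 4P ⇒ P = 55.5, Q = 147.5.
New expenditure = 55.5 × 147.5 = 8186.25.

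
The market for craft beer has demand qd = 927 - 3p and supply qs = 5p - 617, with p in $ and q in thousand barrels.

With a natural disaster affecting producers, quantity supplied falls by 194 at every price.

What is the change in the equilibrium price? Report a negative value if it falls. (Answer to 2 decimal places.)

+24.25

Before the shock: 927 - 3p = 5p - 617 ⇒ 1544 = 8p ⇒ p = 193, q = 348.
The new curves are qd = 927 - 3p (demand) and qs = 5p - 811 (supply).
New equilibrium: 927 - 3p = 5p - 811 ⇒ 1738 = 8p ⇒ p = 217.25, q = 275.25.
Δp = 217.25 − 193 = +24.25.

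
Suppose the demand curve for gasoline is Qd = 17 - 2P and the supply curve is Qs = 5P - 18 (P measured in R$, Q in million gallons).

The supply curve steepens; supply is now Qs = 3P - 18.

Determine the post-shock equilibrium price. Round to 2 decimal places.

Original equilibrium: 17 - 2P = 5P - 18 gives 35 = 7P, so P = 5 and Q = 7.
The shock moves the curves to Qd = 17 - 2P and Qs = 3P - 18.
Equate the new curves: 17 - 2P = 3P - 18, giving 35 = 5P, P = 7, Q = 3.

7.00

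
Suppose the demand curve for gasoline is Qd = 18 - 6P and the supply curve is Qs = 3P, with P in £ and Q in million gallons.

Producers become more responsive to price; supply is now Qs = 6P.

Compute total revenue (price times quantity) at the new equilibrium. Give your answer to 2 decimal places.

13.50

Before the shock: 18 - 6P = 3P ⇒ 18 = 9P ⇒ P = 2, Q = 6.
With the change applied: demand Qd = 18 - 6P, supply Qs = 6P.
Clearing the new market: 18 - 6P = 6P, so P = 1.5 and Q = 9.
New expenditure = 1.5 × 9 = 13.50.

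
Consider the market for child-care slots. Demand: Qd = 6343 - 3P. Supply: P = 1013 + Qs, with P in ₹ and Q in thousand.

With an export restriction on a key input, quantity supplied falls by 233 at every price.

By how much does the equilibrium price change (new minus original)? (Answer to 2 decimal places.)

+58.25

Original equilibrium: 6343 - 3P = P - 1013 gives 7356 = 4P, so P = 1839 and Q = 826.
With the change applied: demand Qd = 6343 - 3P, supply Qs = P - 1246.
Clearing the new market: 6343 - 3P = P - 1246, so P = 1897.25 and Q = 651.25.
ΔP = 1897.25 − 1839 = +58.25.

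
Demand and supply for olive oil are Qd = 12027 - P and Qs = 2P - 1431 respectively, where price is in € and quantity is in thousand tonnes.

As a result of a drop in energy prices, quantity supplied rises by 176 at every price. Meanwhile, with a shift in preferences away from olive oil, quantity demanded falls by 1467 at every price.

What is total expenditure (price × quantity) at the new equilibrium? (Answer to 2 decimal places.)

26078330.56

Original equilibrium: 12027 - P = 2P - 1431 gives 13458 = 3P, so P = 4486 and Q = 7541.
After the shift, demand is Qd = 10560 - P and supply is Qs = 2P - 1255.
Clearing the new market: 10560 - P = 2P - 1255, so P = 11815/3 ≈ 3938.3333 and Q = 19865/3 ≈ 6621.6667.
New expenditure = 3938.3333 × 6621.6667 = 26078330.56.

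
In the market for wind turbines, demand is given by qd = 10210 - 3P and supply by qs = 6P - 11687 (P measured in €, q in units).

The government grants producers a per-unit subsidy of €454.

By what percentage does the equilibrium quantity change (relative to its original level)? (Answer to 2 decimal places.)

Solve the original market: 10210 - 3P = 6P - 11687, hence P = 2433 and q = 2911.
Since sellers receive the price plus the subsidy, the effective supply curve becomes qs = 6P - 8963.
Setting them equal: 10210 - 3P = 6P - 8963 → 19173 = 9P, so P = 6391/3 ≈ 2130.3333 and q = 3819.
%Δq = (3819 − 2911) / 2911 × 100 = +31.19%.

+31.19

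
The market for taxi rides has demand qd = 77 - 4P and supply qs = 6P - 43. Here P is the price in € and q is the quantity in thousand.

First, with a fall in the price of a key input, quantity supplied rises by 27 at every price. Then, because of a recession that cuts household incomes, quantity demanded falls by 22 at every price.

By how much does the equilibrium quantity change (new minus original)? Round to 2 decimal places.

-2.40

Original equilibrium: 77 - 4P = 6P - 43 gives 120 = 10P, so P = 12 and q = 29.
The shock moves the curves to qd = 55 - 4P and qs = 6P - 16.
Clearing the new market: 55 - 4P = 6P - 16, so P = 7.1 and q = 26.6.
Δq = 26.6 − 29 = -2.40.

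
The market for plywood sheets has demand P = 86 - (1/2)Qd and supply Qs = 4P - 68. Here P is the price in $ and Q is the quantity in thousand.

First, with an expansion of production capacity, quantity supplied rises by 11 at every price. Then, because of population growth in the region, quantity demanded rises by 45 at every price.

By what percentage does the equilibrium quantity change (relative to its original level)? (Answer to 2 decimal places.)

Original equilibrium: 172 - 2P = 4P - 68 gives 240 = 6P, so P = 40 and Q = 92.
After the shift, demand is Qd = 217 - 2P and supply is Qs = 4P - 57.
Equate the new curves: 217 - 2P = 4P - 57, giving 274 = 6P, P = 137/3 ≈ 45.6667, Q = 377/3 ≈ 125.6667.
%ΔQ = (125.6667 − 92) / 92 × 100 = +36.59%.

+36.59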